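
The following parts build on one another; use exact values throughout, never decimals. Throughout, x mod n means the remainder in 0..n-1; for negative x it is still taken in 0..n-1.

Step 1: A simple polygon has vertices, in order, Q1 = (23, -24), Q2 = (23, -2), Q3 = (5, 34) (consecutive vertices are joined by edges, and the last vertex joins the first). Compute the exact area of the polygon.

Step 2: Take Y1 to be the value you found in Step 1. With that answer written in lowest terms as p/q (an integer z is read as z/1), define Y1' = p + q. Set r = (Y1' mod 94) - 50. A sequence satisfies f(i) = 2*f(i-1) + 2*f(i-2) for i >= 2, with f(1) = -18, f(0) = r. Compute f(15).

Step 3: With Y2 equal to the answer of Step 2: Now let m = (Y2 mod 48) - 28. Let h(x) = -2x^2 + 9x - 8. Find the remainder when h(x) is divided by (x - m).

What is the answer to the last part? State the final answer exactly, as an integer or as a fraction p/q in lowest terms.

Step 1: cross terms: (23*-2 - 23*-24)=506, (23*34 - 5*-2)=792, (5*-24 - 23*34)=-902; twice the area = |396| = 396; area = 198; answer 198
Step 2: Y1 = 198; threaded value p + q = 199; r = -39; f(2) = 2*(-18) + 2*(-39) = -114; iterating: f(2)=-114, f(3)=-264, f(4)=-756, f(5)=-2040, f(6)=-5592, f(7)=-15264, f(8)=-41712, f(9)=-113952, f(10)=-311328, f(11)=-850560, f(12)=-2323776, f(13)=-6348672, f(14)=-17344896, f(15)=-47387136; answer -47387136
Step 3: Y2 = -47387136; m = -28; remainder = value at the root: -2*(-28)^2 + 9*(-28)^1 - 8 = (-1568) + (-252) + (-8) = -1828; answer -1828

-1828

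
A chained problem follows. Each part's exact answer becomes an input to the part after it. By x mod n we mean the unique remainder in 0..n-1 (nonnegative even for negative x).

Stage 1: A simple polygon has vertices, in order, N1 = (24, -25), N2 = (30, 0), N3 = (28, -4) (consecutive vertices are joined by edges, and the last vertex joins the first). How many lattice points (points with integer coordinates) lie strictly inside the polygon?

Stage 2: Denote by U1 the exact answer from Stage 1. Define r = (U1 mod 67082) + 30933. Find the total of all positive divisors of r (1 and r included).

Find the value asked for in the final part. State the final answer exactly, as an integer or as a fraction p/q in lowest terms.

49536

Stage 1: cross terms: (24*0 - 30*-25)=750, (30*-4 - 28*0)=-120, (28*-25 - 24*-4)=-604; twice the area = |26| = 26; area = 13; boundary points = 1 + 2 + 1 = 4; strictly interior points = area - boundary/2 + 1 = 12; answer 12
Stage 2: U1 = 12; r = 30945; 30945 = 3 * 5 * 2063; sigma = (1 + 3) * (1 + 5) * (1 + 2063) = 4 * 6 * 2064 = 49536; answer 49536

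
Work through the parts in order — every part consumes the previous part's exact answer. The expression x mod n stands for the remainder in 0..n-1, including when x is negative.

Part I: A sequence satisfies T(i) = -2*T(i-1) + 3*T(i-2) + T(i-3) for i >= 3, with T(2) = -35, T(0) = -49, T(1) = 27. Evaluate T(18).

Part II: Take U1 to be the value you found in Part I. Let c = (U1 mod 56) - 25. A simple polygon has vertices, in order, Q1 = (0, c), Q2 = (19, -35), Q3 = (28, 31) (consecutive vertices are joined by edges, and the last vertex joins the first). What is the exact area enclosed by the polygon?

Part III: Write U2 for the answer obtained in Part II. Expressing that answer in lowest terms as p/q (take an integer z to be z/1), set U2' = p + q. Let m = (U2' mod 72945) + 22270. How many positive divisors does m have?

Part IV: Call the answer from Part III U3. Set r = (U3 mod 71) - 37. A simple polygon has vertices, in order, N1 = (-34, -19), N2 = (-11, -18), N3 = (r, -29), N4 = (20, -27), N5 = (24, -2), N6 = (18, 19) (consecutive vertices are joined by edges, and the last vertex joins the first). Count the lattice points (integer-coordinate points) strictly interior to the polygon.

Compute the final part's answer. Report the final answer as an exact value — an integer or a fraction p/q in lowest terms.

1493

Part I: T(3) = -2*(-35) + 3*(27) + 1*(-49) = 102; iterating: T(3)=102, T(4)=-282, T(5)=835, T(6)=-2414, T(7)=7051, T(8)=-20509, T(9)=59757, T(10)=-173990, T(11)=506742, T(12)=-1475697, T(13)=4297630, T(14)=-12515609, T(15)=36448411, T(16)=-106146019, T(17)=309121662, T(18)=-900232970; answer -900232970
Part II: U1 = -900232970; c = -11; cross terms: (0*-35 - 19*-11)=209, (19*31 - 28*-35)=1569, (28*-11 - 0*31)=-308; twice the area = |1470| = 1470; area = 735; answer 735
Part III: U2 = 735; threaded value p + q = 736; m = 23006; 23006 = 2 * 11503; number of divisors = (1+1) * (1+1) = 4; answer 4
Part IV: U3 = 4; r = -33; cross terms: (-34*-18 - -11*-19)=403, (-11*-29 - -33*-18)=-275, (-33*-27 - 20*-29)=1471, (20*-2 - 24*-27)=608, (24*19 - 18*-2)=492, (18*-19 - -34*19)=304; twice the area = |3003| = 3003; area = 3003/2; boundary points = 1 + 11 + 1 + 1 + 3 + 2 = 19; strictly interior points = area - boundary/2 + 1 = 1493; answer 1493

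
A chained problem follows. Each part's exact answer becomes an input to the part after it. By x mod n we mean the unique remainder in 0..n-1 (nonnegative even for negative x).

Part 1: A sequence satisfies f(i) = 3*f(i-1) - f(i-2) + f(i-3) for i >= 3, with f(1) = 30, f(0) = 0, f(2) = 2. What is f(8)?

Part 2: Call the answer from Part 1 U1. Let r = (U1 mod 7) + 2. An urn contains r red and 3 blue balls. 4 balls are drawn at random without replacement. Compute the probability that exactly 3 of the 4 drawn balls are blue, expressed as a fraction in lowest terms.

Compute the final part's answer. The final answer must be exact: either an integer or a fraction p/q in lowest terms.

4/165

Part 1: f(3) = 3*(2) - 1*(30) + 1*(0) = -24; iterating: f(3)=-24, f(4)=-44, f(5)=-106, f(6)=-298, f(7)=-832, f(8)=-2304; answer -2304
Part 2: U1 = -2304; r = 8; total draws C(11,4) = 330; favorable C(3,3)*C(8,1) = 8; P = 4/165; answer 4/165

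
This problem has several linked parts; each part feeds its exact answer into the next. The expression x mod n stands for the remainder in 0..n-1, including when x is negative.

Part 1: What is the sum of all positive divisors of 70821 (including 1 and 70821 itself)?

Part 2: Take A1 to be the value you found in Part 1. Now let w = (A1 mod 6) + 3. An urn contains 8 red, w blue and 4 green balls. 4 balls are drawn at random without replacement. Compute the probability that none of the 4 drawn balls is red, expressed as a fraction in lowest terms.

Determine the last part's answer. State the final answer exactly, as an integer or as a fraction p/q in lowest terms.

55/646

Part 1: 70821 = 3^3 * 43 * 61; sigma = (1 + 3 + 9 + 27) * (1 + 43) * (1 + 61) = 40 * 44 * 62 = 109120; answer 109120
Part 2: A1 = 109120; w = 7; total draws C(19,4) = 3876; favorable C(11,4) = 330; P = 55/646; answer 55/646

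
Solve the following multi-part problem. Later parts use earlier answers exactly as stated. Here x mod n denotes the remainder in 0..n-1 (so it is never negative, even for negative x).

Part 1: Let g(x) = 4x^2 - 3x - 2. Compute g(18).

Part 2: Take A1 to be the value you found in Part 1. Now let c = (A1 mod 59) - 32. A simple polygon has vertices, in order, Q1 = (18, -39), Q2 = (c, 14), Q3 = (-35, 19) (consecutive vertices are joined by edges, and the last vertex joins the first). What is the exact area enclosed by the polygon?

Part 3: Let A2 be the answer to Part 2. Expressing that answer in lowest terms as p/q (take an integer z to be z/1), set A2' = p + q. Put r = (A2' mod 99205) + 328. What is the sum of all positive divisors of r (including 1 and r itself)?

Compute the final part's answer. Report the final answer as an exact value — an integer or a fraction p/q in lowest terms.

Part 1: 4*(18)^2 - 3*(18)^1 - 2 = (1296) + (-54) + (-2) = 1240; answer 1240
Part 2: A1 = 1240; c = -31; cross terms: (18*14 - -31*-39)=-957, (-31*19 - -35*14)=-99, (-35*-39 - 18*19)=1023; twice the area = |-33| = 33; area = 33/2; answer 33/2
Part 3: A2 = 33/2; threaded value p + q = 35; r = 363; 363 = 3 * 11^2; sigma = (1 + 3) * (1 + 11 + 121) = 4 * 133 = 532; answer 532

532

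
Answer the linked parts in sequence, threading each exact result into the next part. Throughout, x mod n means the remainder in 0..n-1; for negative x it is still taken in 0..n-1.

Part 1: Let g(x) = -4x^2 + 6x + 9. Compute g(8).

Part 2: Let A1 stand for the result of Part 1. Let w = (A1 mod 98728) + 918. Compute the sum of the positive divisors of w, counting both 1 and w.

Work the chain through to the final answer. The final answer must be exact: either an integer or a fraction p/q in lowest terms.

Part 1: -4*(8)^2 + 6*(8)^1 + 9 = (-256) + (48) + (9) = -199; answer -199
Part 2: A1 = -199; w = 99447; 99447 = 3 * 33149; sigma = (1 + 3) * (1 + 33149) = 4 * 33150 = 132600; answer 132600

132600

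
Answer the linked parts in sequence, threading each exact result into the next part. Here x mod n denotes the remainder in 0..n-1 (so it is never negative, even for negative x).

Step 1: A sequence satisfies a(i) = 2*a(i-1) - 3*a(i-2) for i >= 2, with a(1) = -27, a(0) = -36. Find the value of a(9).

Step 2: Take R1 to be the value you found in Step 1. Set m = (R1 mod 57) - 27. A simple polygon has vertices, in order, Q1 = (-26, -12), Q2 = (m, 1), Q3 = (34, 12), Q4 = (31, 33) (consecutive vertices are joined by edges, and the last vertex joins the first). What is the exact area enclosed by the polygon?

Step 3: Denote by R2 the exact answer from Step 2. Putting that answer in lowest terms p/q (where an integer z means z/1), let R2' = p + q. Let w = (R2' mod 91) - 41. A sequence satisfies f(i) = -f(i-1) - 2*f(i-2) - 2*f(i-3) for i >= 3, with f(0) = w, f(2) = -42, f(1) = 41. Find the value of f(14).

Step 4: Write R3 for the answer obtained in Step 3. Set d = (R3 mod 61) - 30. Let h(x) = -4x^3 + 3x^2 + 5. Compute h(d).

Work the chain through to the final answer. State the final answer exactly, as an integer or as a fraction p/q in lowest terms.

Step 1: a(2) = 2*(-27) - 3*(-36) = 54; iterating: a(2)=54, a(3)=189, a(4)=216, a(5)=-135, a(6)=-918, a(7)=-1431, a(8)=-108, a(9)=4077; answer 4077
Step 2: R1 = 4077; m = 3; cross terms: (-26*1 - 3*-12)=10, (3*12 - 34*1)=2, (34*33 - 31*12)=750, (31*-12 - -26*33)=486; twice the area = |1248| = 1248; area = 624; answer 624
Step 3: R2 = 624; threaded value p + q = 625; w = 38; f(3) = -1*(-42) - 2*(41) - 2*(38) = -116; iterating: f(3)=-116, f(4)=118, f(5)=198, f(6)=-202, f(7)=-430, f(8)=438, f(9)=826, f(10)=-842, f(11)=-1686, f(12)=1718, f(13)=3338, f(14)=-3402; answer -3402
Step 4: R3 = -3402; d = -16; -4*(-16)^3 + 3*(-16)^2 + 5 = (16384) + (768) + (5) = 17157; answer 17157

17157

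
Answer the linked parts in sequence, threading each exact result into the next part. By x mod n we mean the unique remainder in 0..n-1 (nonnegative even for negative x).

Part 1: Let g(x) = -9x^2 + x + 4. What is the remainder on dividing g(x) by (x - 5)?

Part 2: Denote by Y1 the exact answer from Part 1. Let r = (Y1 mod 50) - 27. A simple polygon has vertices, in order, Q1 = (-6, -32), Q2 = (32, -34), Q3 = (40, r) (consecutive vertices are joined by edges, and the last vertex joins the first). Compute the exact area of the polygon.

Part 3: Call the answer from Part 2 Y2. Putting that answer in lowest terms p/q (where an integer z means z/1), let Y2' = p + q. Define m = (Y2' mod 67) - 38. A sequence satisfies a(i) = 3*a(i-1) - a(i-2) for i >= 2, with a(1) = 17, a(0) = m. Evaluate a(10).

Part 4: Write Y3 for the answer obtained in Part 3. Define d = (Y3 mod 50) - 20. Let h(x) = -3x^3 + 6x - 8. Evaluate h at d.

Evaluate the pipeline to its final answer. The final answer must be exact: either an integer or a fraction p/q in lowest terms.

Part 1: remainder = value at the root: -9*(5)^2 + 1*(5)^1 + 4 = (-225) + (5) + (4) = -216; answer -216
Part 2: Y1 = -216; r = 7; cross terms: (-6*-34 - 32*-32)=1228, (32*7 - 40*-34)=1584, (40*-32 - -6*7)=-1238; twice the area = |1574| = 1574; area = 787; answer 787
Part 3: Y2 = 787; threaded value p + q = 788; m = 13; a(2) = 3*(17) - 1*(13) = 38; iterating: a(2)=38, a(3)=97, a(4)=253, a(5)=662, a(6)=1733, a(7)=4537, a(8)=11878, a(9)=31097, a(10)=81413; answer 81413
Part 4: Y3 = 81413; d = -7; -3*(-7)^3 + 6*(-7)^1 - 8 = (1029) + (-42) + (-8) = 979; answer 979

979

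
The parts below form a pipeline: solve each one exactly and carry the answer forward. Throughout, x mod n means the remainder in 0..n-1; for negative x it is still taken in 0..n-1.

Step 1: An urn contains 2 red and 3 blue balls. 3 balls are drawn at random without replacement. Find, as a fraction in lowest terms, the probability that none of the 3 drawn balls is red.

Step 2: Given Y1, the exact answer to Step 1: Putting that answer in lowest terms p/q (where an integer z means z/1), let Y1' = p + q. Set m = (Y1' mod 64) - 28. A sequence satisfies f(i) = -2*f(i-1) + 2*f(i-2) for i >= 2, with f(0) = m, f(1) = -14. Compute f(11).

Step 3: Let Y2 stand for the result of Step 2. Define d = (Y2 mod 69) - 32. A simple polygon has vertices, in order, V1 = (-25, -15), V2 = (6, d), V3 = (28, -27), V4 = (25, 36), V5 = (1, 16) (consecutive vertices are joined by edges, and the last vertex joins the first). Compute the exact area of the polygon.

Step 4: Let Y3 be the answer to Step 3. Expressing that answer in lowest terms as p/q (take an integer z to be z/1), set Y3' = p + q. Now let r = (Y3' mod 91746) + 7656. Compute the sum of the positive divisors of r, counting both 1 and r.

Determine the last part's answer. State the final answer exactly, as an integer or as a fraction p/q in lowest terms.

Step 1: total draws C(5,3) = 10; favorable C(3,3) = 1; P = 1/10; answer 1/10
Step 2: Y1 = 1/10; threaded value p + q = 11; m = -17; f(2) = -2*(-14) + 2*(-17) = -6; iterating: f(2)=-6, f(3)=-16, f(4)=20, f(5)=-72, f(6)=184, f(7)=-512, f(8)=1392, f(9)=-3808, f(10)=10400, f(11)=-28416; answer -28416
Step 3: Y2 = -28416; d = -20; cross terms: (-25*-20 - 6*-15)=590, (6*-27 - 28*-20)=398, (28*36 - 25*-27)=1683, (25*16 - 1*36)=364, (1*-15 - -25*16)=385; twice the area = |3420| = 3420; area = 1710; answer 1710
Step 4: Y3 = 1710; threaded value p + q = 1711; r = 9367; 9367 = 17 * 19 * 29; sigma = (1 + 17) * (1 + 19) * (1 + 29) = 18 * 20 * 30 = 10800; answer 10800

10800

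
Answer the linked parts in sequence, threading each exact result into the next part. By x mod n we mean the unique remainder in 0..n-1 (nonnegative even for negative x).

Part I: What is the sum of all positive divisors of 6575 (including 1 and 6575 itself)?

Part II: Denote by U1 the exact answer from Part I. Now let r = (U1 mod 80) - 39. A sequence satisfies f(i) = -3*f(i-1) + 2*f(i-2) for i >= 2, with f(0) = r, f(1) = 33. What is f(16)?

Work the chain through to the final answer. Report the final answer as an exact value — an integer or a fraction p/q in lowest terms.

-6733647393

Part I: 6575 = 5^2 * 263; sigma = (1 + 5 + 25) * (1 + 263) = 31 * 264 = 8184; answer 8184
Part II: U1 = 8184; r = -15; f(2) = -3*(33) + 2*(-15) = -129; iterating: f(2)=-129, f(3)=453, f(4)=-1617, f(5)=5757, f(6)=-20505, f(7)=73029, f(8)=-260097, f(9)=926349, f(10)=-3299241, f(11)=11750421, f(12)=-41849745, f(13)=149050077, f(14)=-530849721, f(15)=1890649317, f(16)=-6733647393; answer -6733647393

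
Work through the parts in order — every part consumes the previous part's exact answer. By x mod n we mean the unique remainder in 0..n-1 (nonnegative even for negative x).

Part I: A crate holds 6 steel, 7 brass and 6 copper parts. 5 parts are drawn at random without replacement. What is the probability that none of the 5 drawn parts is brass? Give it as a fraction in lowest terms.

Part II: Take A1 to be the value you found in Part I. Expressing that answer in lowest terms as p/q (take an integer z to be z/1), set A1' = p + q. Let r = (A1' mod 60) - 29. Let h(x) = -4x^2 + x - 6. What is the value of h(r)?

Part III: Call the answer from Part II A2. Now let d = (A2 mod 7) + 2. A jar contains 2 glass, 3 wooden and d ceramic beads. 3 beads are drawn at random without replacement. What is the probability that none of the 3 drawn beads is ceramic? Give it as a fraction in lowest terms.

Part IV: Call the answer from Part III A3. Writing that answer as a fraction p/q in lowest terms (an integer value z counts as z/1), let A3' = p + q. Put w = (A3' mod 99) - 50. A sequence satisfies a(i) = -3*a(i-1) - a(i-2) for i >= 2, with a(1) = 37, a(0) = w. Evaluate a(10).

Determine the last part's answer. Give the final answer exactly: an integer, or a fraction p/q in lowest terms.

-206377

Part I: total draws C(19,5) = 11628; favorable C(12,5) = 792; P = 22/323; answer 22/323
Part II: A1 = 22/323; threaded value p + q = 345; r = 16; -4*(16)^2 + 1*(16)^1 - 6 = (-1024) + (16) + (-6) = -1014; answer -1014
Part III: A2 = -1014; d = 3; total draws C(8,3) = 56; favorable C(5,3) = 10; P = 5/28; answer 5/28
Part IV: A3 = 5/28; threaded value p + q = 33; w = -17; a(2) = -3*(37) - 1*(-17) = -94; iterating: a(2)=-94, a(3)=245, a(4)=-641, a(5)=1678, a(6)=-4393, a(7)=11501, a(8)=-30110, a(9)=78829, a(10)=-206377; answer -206377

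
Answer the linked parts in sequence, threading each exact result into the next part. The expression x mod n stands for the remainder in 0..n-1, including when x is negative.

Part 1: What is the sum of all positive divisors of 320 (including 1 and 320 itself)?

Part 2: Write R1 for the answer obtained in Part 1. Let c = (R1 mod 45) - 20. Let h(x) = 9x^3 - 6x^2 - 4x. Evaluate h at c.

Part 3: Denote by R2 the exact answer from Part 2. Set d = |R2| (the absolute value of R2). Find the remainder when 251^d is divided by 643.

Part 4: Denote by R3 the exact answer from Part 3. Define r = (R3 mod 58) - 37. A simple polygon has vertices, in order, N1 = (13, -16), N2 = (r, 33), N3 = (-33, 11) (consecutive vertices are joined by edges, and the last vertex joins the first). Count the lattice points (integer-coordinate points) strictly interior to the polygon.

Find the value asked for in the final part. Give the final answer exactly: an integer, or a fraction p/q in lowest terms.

Part 1: 320 = 2^6 * 5; sigma = (1 + 2 + 4 + 8 + 16 + 32 + 64) * (1 + 5) = 127 * 6 = 762; answer 762
Part 2: R1 = 762; c = 22; 9*(22)^3 - 6*(22)^2 - 4*(22)^1 = (95832) + (-2904) + (-88) = 92840; answer 92840
Part 3: R2 = 92840; d = 92840; squarings mod 643: 251^1=251, 251^2=630, 251^4=169, 251^8=269, 251^16=345, 251^32=70, 251^64=399, 251^128=380, 251^256=368, 251^512=394, 251^1024=273, 251^2048=584, 251^4096=266, 251^8192=26, 251^16384=33, 251^32768=446, 251^65536=229; 251^92840 = 251^8 * 251^32 * 251^128 * 251^512 * 251^2048 * 251^8192 * 251^16384 * 251^65536 = 174 (mod 643); answer 174
Part 4: R3 = 174; r = -37; cross terms: (13*33 - -37*-16)=-163, (-37*11 - -33*33)=682, (-33*-16 - 13*11)=385; twice the area = |904| = 904; area = 452; boundary points = 1 + 2 + 1 = 4; strictly interior points = area - boundary/2 + 1 = 451; answer 451

451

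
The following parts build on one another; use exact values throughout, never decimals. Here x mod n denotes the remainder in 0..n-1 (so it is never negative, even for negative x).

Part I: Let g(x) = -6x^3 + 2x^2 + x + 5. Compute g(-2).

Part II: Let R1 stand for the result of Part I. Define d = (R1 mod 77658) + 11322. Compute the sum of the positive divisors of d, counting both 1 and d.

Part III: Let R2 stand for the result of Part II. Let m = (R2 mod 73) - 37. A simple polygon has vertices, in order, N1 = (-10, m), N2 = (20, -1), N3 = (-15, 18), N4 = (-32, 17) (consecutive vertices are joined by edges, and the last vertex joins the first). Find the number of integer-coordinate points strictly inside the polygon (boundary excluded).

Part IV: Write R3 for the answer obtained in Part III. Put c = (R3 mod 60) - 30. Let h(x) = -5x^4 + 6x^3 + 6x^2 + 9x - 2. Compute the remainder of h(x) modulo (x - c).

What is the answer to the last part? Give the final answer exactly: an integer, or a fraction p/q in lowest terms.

Part I: -6*(-2)^3 + 2*(-2)^2 + 1*(-2)^1 + 5 = (48) + (8) + (-2) + (5) = 59; answer 59
Part II: R1 = 59; d = 11381; 11381 = 19 * 599; sigma = (1 + 19) * (1 + 599) = 20 * 600 = 12000; answer 12000
Part III: R2 = 12000; m = -9; cross terms: (-10*-1 - 20*-9)=190, (20*18 - -15*-1)=345, (-15*17 - -32*18)=321, (-32*-9 - -10*17)=458; twice the area = |1314| = 1314; area = 657; boundary points = 2 + 1 + 1 + 2 = 6; strictly interior points = area - boundary/2 + 1 = 655; answer 655
Part IV: R3 = 655; c = 25; remainder = value at the root: -5*(25)^4 + 6*(25)^3 + 6*(25)^2 + 9*(25)^1 - 2 = (-1953125) + (93750) + (3750) + (225) + (-2) = -1855402; answer -1855402

-1855402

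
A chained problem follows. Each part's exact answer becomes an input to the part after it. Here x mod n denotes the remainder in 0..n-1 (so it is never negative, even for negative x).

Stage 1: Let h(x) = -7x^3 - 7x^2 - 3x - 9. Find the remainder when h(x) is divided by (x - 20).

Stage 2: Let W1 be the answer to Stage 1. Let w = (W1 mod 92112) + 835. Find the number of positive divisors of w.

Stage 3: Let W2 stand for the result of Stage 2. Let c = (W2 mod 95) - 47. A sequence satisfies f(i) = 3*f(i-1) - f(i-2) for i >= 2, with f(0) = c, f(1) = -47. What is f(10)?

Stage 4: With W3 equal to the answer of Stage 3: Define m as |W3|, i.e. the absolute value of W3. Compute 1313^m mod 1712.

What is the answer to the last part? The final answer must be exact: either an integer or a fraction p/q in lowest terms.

1217

Stage 1: remainder = value at the root: -7*(20)^3 - 7*(20)^2 - 3*(20)^1 - 9 = (-56000) + (-2800) + (-60) + (-9) = -58869; answer -58869
Stage 2: W1 = -58869; w = 34078; 34078 = 2 * 11 * 1549; number of divisors = (1+1) * (1+1) * (1+1) = 8; answer 8
Stage 3: W2 = 8; c = -39; f(2) = 3*(-47) - 1*(-39) = -102; iterating: f(2)=-102, f(3)=-259, f(4)=-675, f(5)=-1766, f(6)=-4623, f(7)=-12103, f(8)=-31686, f(9)=-82955, f(10)=-217179; answer -217179
Stage 4: W3 = -217179; m = 217179; squarings mod 1712: 1313^1=1313, 1313^2=1697, 1313^4=225, 1313^8=977, 1313^16=945, 1313^32=1073, 1313^64=865, 1313^128=81, 1313^256=1425, 1313^512=193, 1313^1024=1297, 1313^2048=1025, 1313^4096=1169, 1313^8192=385, 1313^16384=993, 1313^32768=1649, 1313^65536=545, 1313^131072=849; 1313^217179 = 1313^1 * 1313^2 * 1313^8 * 1313^16 * 1313^64 * 1313^4096 * 1313^16384 * 1313^65536 * 1313^131072 = 1217 (mod 1712); answer 1217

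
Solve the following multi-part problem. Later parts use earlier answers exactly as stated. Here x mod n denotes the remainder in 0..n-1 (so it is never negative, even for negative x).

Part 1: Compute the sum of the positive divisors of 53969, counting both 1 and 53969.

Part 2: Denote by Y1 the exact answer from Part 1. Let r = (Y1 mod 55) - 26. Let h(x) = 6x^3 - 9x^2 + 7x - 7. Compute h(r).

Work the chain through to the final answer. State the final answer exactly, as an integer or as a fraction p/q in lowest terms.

3701

Part 1: 53969 = 29 * 1861; sigma = (1 + 29) * (1 + 1861) = 30 * 1862 = 55860; answer 55860
Part 2: Y1 = 55860; r = 9; 6*(9)^3 - 9*(9)^2 + 7*(9)^1 - 7 = (4374) + (-729) + (63) + (-7) = 3701; answer 3701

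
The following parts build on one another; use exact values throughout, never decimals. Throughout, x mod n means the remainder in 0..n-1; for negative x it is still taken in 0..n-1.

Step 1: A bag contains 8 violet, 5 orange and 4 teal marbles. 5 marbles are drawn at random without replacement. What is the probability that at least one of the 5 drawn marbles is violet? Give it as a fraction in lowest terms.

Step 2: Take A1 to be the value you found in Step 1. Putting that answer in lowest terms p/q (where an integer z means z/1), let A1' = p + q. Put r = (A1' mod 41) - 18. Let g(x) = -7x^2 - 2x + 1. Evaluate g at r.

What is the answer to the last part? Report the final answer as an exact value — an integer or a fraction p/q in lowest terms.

-103

Step 1: total draws C(17,5) = 6188; complement C(9,5) = 126; favorable 6188 - 126 = 6062; P = 433/442; answer 433/442
Step 2: A1 = 433/442; threaded value p + q = 875; r = -4; -7*(-4)^2 - 2*(-4)^1 + 1 = (-112) + (8) + (1) = -103; answer -103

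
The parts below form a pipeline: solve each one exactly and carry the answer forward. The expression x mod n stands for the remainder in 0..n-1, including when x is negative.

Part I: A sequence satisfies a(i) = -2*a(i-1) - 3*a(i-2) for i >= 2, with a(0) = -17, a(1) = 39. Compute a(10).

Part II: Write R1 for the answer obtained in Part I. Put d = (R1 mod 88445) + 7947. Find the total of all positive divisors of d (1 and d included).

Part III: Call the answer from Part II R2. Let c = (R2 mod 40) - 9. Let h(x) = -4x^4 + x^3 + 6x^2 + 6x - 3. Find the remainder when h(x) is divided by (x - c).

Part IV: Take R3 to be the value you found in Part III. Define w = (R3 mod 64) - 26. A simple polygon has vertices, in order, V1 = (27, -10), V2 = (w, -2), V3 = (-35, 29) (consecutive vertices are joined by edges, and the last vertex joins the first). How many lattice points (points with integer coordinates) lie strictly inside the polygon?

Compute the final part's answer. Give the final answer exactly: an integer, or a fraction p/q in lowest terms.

Part I: a(2) = -2*(39) - 3*(-17) = -27; iterating: a(2)=-27, a(3)=-63, a(4)=207, a(5)=-225, a(6)=-171, a(7)=1017, a(8)=-1521, a(9)=-9, a(10)=4581; answer 4581
Part II: R1 = 4581; d = 12528; 12528 = 2^4 * 3^3 * 29; sigma = (1 + 2 + 4 + 8 + 16) * (1 + 3 + 9 + 27) * (1 + 29) = 31 * 40 * 30 = 37200; answer 37200
Part III: R2 = 37200; c = -9; remainder = value at the root: -4*(-9)^4 + 1*(-9)^3 + 6*(-9)^2 + 6*(-9)^1 - 3 = (-26244) + (-729) + (486) + (-54) + (-3) = -26544; answer -26544
Part IV: R3 = -26544; w = -10; cross terms: (27*-2 - -10*-10)=-154, (-10*29 - -35*-2)=-360, (-35*-10 - 27*29)=-433; twice the area = |-947| = 947; area = 947/2; boundary points = 1 + 1 + 1 = 3; strictly interior points = area - boundary/2 + 1 = 473; answer 473

473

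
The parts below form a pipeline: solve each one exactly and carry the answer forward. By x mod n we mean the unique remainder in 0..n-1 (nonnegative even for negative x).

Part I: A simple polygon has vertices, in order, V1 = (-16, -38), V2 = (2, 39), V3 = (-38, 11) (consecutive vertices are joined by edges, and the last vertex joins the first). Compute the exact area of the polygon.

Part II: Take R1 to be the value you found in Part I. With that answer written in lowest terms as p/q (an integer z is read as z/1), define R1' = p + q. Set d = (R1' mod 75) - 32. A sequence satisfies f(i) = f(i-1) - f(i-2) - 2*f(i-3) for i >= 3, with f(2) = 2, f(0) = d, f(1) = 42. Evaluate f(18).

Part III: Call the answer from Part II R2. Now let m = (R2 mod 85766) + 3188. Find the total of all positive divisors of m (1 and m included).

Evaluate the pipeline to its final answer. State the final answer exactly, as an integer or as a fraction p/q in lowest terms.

Part I: cross terms: (-16*39 - 2*-38)=-548, (2*11 - -38*39)=1504, (-38*-38 - -16*11)=1620; twice the area = |2576| = 2576; area = 1288; answer 1288
Part II: R1 = 1288; threaded value p + q = 1289; d = -18; f(3) = 1*(2) - 1*(42) - 2*(-18) = -4; iterating: f(3)=-4, f(4)=-90, f(5)=-90, f(6)=8, f(7)=278, f(8)=450, f(9)=156, f(10)=-850, f(11)=-1906, f(12)=-1368, f(13)=2238, f(14)=7418, f(15)=7916, f(16)=-3978, f(17)=-26730, f(18)=-38584; answer -38584
Part III: R2 = -38584; m = 50370; 50370 = 2 * 3 * 5 * 23 * 73; sigma = (1 + 2) * (1 + 3) * (1 + 5) * (1 + 23) * (1 + 73) = 3 * 4 * 6 * 24 * 74 = 127872; answer 127872

127872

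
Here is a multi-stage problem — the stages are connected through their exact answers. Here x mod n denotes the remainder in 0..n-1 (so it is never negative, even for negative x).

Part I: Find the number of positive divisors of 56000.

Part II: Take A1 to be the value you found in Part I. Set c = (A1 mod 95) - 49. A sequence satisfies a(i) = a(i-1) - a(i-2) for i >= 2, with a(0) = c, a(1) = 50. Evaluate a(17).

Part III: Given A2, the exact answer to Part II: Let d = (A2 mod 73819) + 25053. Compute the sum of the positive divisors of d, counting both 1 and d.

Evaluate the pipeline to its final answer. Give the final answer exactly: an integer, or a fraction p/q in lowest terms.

145600

Part I: 56000 = 2^6 * 5^3 * 7; number of divisors = (6+1) * (3+1) * (1+1) = 56; answer 56
Part II: A1 = 56; c = 7; a(2) = 1*(50) - 1*(7) = 43; iterating: a(2)=43, a(3)=-7, a(4)=-50, a(5)=-43, a(6)=7, a(7)=50, a(8)=43, a(9)=-7, a(10)=-50, a(11)=-43, a(12)=7, a(13)=50, a(14)=43, a(15)=-7, a(16)=-50, a(17)=-43; answer -43
Part III: A2 = -43; d = 98829; 98829 = 3^2 * 79 * 139; sigma = (1 + 3 + 9) * (1 + 79) * (1 + 139) = 13 * 80 * 140 = 145600; answer 145600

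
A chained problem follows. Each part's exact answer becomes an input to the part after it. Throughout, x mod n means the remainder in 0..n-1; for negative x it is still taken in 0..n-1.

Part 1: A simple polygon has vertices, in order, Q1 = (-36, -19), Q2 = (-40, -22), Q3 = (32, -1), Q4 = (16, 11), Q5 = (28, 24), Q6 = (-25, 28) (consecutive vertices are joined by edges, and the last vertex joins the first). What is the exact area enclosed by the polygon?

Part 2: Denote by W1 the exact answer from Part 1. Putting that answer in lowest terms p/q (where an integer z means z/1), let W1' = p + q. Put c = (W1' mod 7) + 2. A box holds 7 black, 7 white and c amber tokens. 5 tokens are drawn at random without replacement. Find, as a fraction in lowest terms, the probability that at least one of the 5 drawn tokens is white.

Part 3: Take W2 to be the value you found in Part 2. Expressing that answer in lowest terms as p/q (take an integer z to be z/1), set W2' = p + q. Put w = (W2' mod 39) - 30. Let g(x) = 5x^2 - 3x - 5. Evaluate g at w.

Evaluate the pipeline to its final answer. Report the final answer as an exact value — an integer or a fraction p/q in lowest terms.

Part 1: cross terms: (-36*-22 - -40*-19)=32, (-40*-1 - 32*-22)=744, (32*11 - 16*-1)=368, (16*24 - 28*11)=76, (28*28 - -25*24)=1384, (-25*-19 - -36*28)=1483; twice the area = |4087| = 4087; area = 4087/2; answer 4087/2
Part 2: W1 = 4087/2; threaded value p + q = 4089; c = 3; total draws C(17,5) = 6188; complement C(10,5) = 252; favorable 6188 - 252 = 5936; P = 212/221; answer 212/221
Part 3: W2 = 212/221; threaded value p + q = 433; w = -26; 5*(-26)^2 - 3*(-26)^1 - 5 = (3380) + (78) + (-5) = 3453; answer 3453

3453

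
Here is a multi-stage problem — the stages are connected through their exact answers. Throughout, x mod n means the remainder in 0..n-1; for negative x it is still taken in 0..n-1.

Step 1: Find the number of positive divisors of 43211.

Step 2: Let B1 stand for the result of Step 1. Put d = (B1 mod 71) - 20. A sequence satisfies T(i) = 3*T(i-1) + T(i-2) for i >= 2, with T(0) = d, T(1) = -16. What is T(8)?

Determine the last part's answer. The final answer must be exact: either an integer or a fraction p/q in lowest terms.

Step 1: 43211 = 7 * 6173; number of divisors = (1+1) * (1+1) = 4; answer 4
Step 2: B1 = 4; d = -16; T(2) = 3*(-16) + 1*(-16) = -64; iterating: T(2)=-64, T(3)=-208, T(4)=-688, T(5)=-2272, T(6)=-7504, T(7)=-24784, T(8)=-81856; answer -81856

-81856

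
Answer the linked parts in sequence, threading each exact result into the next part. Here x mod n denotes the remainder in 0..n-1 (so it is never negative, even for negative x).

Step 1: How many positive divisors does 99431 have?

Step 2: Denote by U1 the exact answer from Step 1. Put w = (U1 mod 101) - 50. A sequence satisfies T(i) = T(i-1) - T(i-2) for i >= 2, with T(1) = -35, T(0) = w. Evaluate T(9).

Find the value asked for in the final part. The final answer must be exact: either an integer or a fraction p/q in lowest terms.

48

Step 1: 99431 is prime, so its only divisors are 1 and 99431; count = 2; answer 2
Step 2: U1 = 2; w = -48; T(2) = 1*(-35) - 1*(-48) = 13; iterating: T(2)=13, T(3)=48, T(4)=35, T(5)=-13, T(6)=-48, T(7)=-35, T(8)=13, T(9)=48; answer 48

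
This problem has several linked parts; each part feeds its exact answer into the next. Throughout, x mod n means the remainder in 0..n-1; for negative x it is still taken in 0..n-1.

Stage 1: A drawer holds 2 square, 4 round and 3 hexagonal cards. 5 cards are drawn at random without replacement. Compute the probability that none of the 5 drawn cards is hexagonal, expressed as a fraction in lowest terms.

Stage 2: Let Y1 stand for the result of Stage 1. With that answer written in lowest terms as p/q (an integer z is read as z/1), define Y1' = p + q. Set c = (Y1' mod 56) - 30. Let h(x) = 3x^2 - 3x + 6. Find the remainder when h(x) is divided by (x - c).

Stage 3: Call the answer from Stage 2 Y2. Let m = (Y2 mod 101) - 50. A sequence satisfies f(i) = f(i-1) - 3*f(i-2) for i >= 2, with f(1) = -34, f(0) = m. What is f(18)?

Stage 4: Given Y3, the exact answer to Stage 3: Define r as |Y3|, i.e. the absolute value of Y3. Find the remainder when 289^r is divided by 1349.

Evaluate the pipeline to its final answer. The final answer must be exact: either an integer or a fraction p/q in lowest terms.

644

Stage 1: total draws C(9,5) = 126; favorable C(6,5) = 6; P = 1/21; answer 1/21
Stage 2: Y1 = 1/21; threaded value p + q = 22; c = -8; remainder = value at the root: 3*(-8)^2 - 3*(-8)^1 + 6 = (192) + (24) + (6) = 222; answer 222
Stage 3: Y2 = 222; m = -30; f(2) = 1*(-34) - 3*(-30) = 56; iterating: f(2)=56, f(3)=158, f(4)=-10, f(5)=-484, f(6)=-454, f(7)=998, f(8)=2360, f(9)=-634, f(10)=-7714, f(11)=-5812, f(12)=17330, f(13)=34766, f(14)=-17224, f(15)=-121522, f(16)=-69850, f(17)=294716, f(18)=504266; answer 504266
Stage 4: Y3 = 504266; r = 504266; squarings mod 1349: 289^1=289, 289^2=1232, 289^4=199, 289^8=480, 289^16=1070, 289^32=948, 289^64=270, 289^128=54, 289^256=218, 289^512=309, 289^1024=1051, 289^2048=1119, 289^4096=289, 289^8192=1232, 289^16384=199, 289^32768=480, 289^65536=1070, 289^131072=948, 289^262144=270; 289^504266 = 289^2 * 289^8 * 289^64 * 289^128 * 289^256 * 289^4096 * 289^8192 * 289^32768 * 289^65536 * 289^131072 * 289^262144 = 644 (mod 1349); answer 644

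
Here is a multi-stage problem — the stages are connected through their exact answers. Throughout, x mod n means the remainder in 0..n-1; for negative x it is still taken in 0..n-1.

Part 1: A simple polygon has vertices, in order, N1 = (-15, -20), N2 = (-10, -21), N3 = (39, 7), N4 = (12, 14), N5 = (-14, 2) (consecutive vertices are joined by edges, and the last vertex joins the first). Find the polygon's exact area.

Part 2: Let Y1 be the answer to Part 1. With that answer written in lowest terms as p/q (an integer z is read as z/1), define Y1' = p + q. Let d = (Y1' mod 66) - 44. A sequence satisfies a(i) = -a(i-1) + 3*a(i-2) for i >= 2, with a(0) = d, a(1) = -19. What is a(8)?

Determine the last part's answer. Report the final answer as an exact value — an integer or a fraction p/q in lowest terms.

Part 1: cross terms: (-15*-21 - -10*-20)=115, (-10*7 - 39*-21)=749, (39*14 - 12*7)=462, (12*2 - -14*14)=220, (-14*-20 - -15*2)=310; twice the area = |1856| = 1856; area = 928; answer 928
Part 2: Y1 = 928; threaded value p + q = 929; d = -39; a(2) = -1*(-19) + 3*(-39) = -98; iterating: a(2)=-98, a(3)=41, a(4)=-335, a(5)=458, a(6)=-1463, a(7)=2837, a(8)=-7226; answer -7226

-7226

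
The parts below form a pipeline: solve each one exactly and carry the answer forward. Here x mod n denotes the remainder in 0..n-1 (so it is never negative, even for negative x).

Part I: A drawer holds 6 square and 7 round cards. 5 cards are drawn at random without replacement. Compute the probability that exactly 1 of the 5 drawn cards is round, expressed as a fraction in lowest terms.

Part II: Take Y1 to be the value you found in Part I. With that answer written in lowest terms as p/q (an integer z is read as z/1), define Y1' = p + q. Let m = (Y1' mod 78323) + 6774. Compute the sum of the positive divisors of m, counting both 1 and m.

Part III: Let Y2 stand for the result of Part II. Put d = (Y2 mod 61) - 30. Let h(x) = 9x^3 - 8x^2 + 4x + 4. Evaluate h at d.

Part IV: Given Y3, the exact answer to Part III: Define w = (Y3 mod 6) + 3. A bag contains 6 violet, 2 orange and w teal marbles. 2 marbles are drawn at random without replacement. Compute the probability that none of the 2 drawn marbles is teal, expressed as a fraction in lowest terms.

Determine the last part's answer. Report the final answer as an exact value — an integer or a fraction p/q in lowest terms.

Part I: total draws C(13,5) = 1287; favorable C(7,1)*C(6,4) = 105; P = 35/429; answer 35/429
Part II: Y1 = 35/429; threaded value p + q = 464; m = 7238; 7238 = 2 * 7 * 11 * 47; sigma = (1 + 2) * (1 + 7) * (1 + 11) * (1 + 47) = 3 * 8 * 12 * 48 = 13824; answer 13824
Part III: Y2 = 13824; d = 8; 9*(8)^3 - 8*(8)^2 + 4*(8)^1 + 4 = (4608) + (-512) + (32) + (4) = 4132; answer 4132
Part IV: Y3 = 4132; w = 7; total draws C(15,2) = 105; favorable C(8,2) = 28; P = 4/15; answer 4/15

4/15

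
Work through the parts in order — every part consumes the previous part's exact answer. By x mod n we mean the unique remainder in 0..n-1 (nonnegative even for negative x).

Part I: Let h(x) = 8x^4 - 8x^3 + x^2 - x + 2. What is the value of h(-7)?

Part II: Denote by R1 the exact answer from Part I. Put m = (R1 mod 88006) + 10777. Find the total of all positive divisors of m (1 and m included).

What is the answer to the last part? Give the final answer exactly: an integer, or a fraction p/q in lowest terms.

Part I: 8*(-7)^4 - 8*(-7)^3 + 1*(-7)^2 - 1*(-7)^1 + 2 = (19208) + (2744) + (49) + (7) + (2) = 22010; answer 22010
Part II: R1 = 22010; m = 32787; 32787 = 3^2 * 3643; sigma = (1 + 3 + 9) * (1 + 3643) = 13 * 3644 = 47372; answer 47372

47372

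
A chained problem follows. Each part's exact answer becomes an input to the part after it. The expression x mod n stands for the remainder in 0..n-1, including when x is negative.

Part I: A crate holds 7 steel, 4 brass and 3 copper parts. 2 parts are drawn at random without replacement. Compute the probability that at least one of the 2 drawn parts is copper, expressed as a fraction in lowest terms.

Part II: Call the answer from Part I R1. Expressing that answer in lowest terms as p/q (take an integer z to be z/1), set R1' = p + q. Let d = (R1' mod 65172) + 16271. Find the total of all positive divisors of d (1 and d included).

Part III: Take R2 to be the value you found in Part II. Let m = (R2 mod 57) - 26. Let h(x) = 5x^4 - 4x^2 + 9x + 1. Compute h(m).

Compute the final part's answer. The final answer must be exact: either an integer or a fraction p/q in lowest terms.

2281943

Part I: total draws C(14,2) = 91; complement C(11,2) = 55; favorable 91 - 55 = 36; P = 36/91; answer 36/91
Part II: R1 = 36/91; threaded value p + q = 127; d = 16398; 16398 = 2 * 3^2 * 911; sigma = (1 + 2) * (1 + 3 + 9) * (1 + 911) = 3 * 13 * 912 = 35568; answer 35568
Part III: R2 = 35568; m = -26; 5*(-26)^4 - 4*(-26)^2 + 9*(-26)^1 + 1 = (2284880) + (-2704) + (-234) + (1) = 2281943; answer 2281943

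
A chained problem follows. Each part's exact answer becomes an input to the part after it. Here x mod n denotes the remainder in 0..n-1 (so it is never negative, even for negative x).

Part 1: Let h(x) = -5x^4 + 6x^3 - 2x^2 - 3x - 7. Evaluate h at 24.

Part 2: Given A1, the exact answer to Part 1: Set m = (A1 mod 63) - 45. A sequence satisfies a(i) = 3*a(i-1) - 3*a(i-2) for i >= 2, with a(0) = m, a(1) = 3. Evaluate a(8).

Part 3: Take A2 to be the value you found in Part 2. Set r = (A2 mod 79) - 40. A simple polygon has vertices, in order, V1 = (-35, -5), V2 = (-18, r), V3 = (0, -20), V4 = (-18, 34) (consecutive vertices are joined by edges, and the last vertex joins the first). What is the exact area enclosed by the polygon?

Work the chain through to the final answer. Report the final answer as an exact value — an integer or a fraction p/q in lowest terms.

Part 1: -5*(24)^4 + 6*(24)^3 - 2*(24)^2 - 3*(24)^1 - 7 = (-1658880) + (82944) + (-1152) + (-72) + (-7) = -1577167; answer -1577167
Part 2: A1 = -1577167; m = -7; a(2) = 3*(3) - 3*(-7) = 30; iterating: a(2)=30, a(3)=81, a(4)=153, a(5)=216, a(6)=189, a(7)=-81, a(8)=-810; answer -810
Part 3: A2 = -810; r = 19; cross terms: (-35*19 - -18*-5)=-755, (-18*-20 - 0*19)=360, (0*34 - -18*-20)=-360, (-18*-5 - -35*34)=1280; twice the area = |525| = 525; area = 525/2; answer 525/2

525/2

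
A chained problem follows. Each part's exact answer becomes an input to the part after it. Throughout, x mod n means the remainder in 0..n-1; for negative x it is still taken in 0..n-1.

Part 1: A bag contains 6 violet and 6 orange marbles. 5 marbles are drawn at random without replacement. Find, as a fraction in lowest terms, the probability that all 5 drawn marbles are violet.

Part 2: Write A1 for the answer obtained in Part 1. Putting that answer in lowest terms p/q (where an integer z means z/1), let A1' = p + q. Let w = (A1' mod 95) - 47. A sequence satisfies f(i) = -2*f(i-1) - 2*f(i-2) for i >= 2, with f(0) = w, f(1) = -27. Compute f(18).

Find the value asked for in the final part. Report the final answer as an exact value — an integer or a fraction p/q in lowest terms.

Part 1: total draws C(12,5) = 792; favorable C(6,5) = 6; P = 1/132; answer 1/132
Part 2: A1 = 1/132; threaded value p + q = 133; w = -9; f(2) = -2*(-27) - 2*(-9) = 72; iterating: f(2)=72, f(3)=-90, f(4)=36, f(5)=108, f(6)=-288, f(7)=360, f(8)=-144, f(9)=-432, f(10)=1152, f(11)=-1440, f(12)=576, f(13)=1728, f(14)=-4608, f(15)=5760, f(16)=-2304, f(17)=-6912, f(18)=18432; answer 18432

18432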